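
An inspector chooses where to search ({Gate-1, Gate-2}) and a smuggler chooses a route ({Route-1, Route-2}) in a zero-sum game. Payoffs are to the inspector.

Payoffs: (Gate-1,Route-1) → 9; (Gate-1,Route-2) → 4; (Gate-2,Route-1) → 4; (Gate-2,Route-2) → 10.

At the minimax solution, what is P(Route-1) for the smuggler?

6/11

Row minima: Gate-1 → 4, Gate-2 → 4; maximin = 4.
Column maxima: Route-1 → 9, Route-2 → 10; minimax = 9.
4 ≠ 9, so there is no saddle point; optimal play is mixed.
Let the inspector play Gate-1 with probability p. Expected payoff against Route-1: 9p + 4(1−p) = 5p + 4; against Route-2: 4p + 10(1−p) = −6p + 10.
Setting these equal: 5p + 4 = −6p + 10 ⇒ 11p = 6 ⇒ p = 6/11, and the value is (5)·(6/11) + 4 = 74/11.
For the smuggler: with q = P(Route-1), equating Gate-1's and Gate-2's payoffs gives 5q + 4 = −6q + 10 ⇒ q = 6/11.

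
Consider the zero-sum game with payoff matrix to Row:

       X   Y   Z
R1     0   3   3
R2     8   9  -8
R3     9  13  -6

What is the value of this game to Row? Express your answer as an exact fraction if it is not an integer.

Row minima: R1 → 0, R2 → -8, R3 → -6; maximin = 0.
Column maxima: X → 9, Y → 13, Z → 3; minimax = 3.
0 ≠ 3, so there is no saddle point; optimal play is mixed.
R2 is strictly dominated by R3, so Row never plays it.
Y is strictly dominated by X (it gives Row strictly more in every row), so Column never plays it.
On the remaining 2×2 (R1, R3 vs X, Z):
Let Row play R1 with probability p. Expected payoff against X: 0p + 9(1−p) = −9p + 9; against Z: 3p + (-6)(1−p) = 9p − 6.
Setting these equal: −9p + 9 = 9p − 6 ⇒ −18p = -15 ⇒ p = 5/6, and the value is (-9)·(5/6) + 9 = 3/2.
For Column: with q = P(X), equating R1's and R3's payoffs gives −3q + 3 = 15q − 6 ⇒ q = 1/2.

3/2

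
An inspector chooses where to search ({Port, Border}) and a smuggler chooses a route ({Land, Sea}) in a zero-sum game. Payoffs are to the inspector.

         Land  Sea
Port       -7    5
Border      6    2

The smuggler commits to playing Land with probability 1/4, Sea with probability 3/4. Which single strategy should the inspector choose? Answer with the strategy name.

Border

Expected payoff of Port: (1/4)·(-7) + (3/4)·5 = 2.
Expected payoff of Border: (1/4)·6 + (3/4)·2 = 3.
The largest is 3, so the inspector's best response is Border.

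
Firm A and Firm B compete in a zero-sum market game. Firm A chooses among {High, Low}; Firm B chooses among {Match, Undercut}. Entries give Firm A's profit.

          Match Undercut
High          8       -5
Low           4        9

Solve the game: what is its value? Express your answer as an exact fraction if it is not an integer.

Row minima: High → -5, Low → 4; maximin = 4.
Column maxima: Match → 8, Undercut → 9; minimax = 8.
4 ≠ 8, so there is no saddle point; optimal play is mixed.
Let Firm A play High with probability p. Expected payoff against Match: 8p + 4(1−p) = 4p + 4; against Undercut: (-5)p + 9(1−p) = −14p + 9.
Setting these equal: 4p + 4 = −14p + 9 ⇒ 18p = 5 ⇒ p = 5/18, and the value is (4)·(5/18) + 4 = 46/9.
For Firm B: with q = P(Match), equating High's and Low's payoffs gives 13q − 5 = −5q + 9 ⇒ q = 7/9.

46/9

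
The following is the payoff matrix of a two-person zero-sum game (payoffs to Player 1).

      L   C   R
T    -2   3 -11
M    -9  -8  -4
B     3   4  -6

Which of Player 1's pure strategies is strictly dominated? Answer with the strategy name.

T

B gives a strictly higher payoff than T against every column: 3 > -2, 4 > 3, -6 > -11.
So T is strictly dominated and Player 1 never plays it.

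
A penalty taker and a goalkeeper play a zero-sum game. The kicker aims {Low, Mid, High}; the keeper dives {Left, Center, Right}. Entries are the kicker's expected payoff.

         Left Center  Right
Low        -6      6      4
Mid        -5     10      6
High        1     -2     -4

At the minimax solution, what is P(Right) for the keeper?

3/8

Row minima: Low → -6, Mid → -5, High → -4; maximin = -4.
Column maxima: Left → 1, Center → 10, Right → 6; minimax = 1.
-4 ≠ 1, so there is no saddle point; optimal play is mixed.
Low is strictly dominated by Mid, so the kicker never plays it.
Center is strictly dominated by Right (it gives the kicker strictly more in every row), so the keeper never plays it.
On the remaining 2×2 (Mid, High vs Left, Right):
Let the kicker play Mid with probability p. Expected payoff against Left: (-5)p + 1(1−p) = −6p + 1; against Right: 6p + (-4)(1−p) = 10p − 4.
Setting these equal: −6p + 1 = 10p − 4 ⇒ −16p = -5 ⇒ p = 5/16, and the value is (-6)·(5/16) + 1 = -7/8.
For the keeper: with q = P(Left), equating Mid's and High's payoffs gives −11q + 6 = 5q − 4 ⇒ q = 5/8.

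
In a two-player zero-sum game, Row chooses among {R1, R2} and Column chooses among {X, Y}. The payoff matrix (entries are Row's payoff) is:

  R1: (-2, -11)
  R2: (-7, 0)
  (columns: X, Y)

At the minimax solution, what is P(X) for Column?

Row minima: R1 → -11, R2 → -7; maximin = -7.
Column maxima: X → -2, Y → 0; minimax = -2.
-7 ≠ -2, so there is no saddle point; optimal play is mixed.
Let Row play R1 with probability p. Expected payoff against X: (-2)p + (-7)(1−p) = 5p − 7; against Y: (-11)p + 0(1−p) = −11p.
Setting these equal: 5p − 7 = −11p ⇒ 16p = 7 ⇒ p = 7/16, and the value is (5)·(7/16) − 7 = -77/16.
For Column: with q = P(X), equating R1's and R2's payoffs gives 9q − 11 = −7q ⇒ q = 11/16.

11/16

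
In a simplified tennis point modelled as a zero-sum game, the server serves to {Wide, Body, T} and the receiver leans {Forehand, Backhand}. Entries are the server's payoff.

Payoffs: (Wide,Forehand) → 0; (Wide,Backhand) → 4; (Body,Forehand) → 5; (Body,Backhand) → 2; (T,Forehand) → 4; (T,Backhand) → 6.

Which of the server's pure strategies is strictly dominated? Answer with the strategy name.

T gives a strictly higher payoff than Wide against every column: 4 > 0, 6 > 4.
So Wide is strictly dominated and the server never plays it.

Wide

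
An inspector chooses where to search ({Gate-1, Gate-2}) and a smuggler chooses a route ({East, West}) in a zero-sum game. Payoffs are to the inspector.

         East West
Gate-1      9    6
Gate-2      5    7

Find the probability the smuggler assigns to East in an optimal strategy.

Row minima: Gate-1 → 6, Gate-2 → 5; maximin = 6.
Column maxima: East → 9, West → 7; minimax = 7.
6 ≠ 7, so there is no saddle point; optimal play is mixed.
Let the inspector play Gate-1 with probability p. Expected payoff against East: 9p + 5(1−p) = 4p + 5; against West: 6p + 7(1−p) = −p + 7.
Setting these equal: 4p + 5 = −p + 7 ⇒ 5p = 2 ⇒ p = 2/5, and the value is (4)·(2/5) + 5 = 33/5.
For the smuggler: with q = P(East), equating Gate-1's and Gate-2's payoffs gives 3q + 6 = −2q + 7 ⇒ q = 1/5.

1/5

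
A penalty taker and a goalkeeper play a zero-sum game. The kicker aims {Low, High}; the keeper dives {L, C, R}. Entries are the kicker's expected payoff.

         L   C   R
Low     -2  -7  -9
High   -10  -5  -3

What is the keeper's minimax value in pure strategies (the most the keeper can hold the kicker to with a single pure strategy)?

Column maxima: L → -2, C → -5, R → -3.
The smallest of these is -5.

-5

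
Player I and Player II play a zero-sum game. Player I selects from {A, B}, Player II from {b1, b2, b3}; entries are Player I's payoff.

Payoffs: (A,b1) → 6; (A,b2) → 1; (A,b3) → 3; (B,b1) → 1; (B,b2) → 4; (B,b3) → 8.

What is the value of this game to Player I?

23/8

Row minima: A → 1, B → 1; maximin = 1.
Column maxima: b1 → 6, b2 → 4, b3 → 8; minimax = 4.
1 ≠ 4, so there is no saddle point; optimal play is mixed.
b3 is strictly dominated by b2 (it gives Player I strictly more in every row), so Player II never plays it.
On the remaining 2×2 (A, B vs b1, b2):
Let Player I play A with probability p. Expected payoff against b1: 6p + 1(1−p) = 5p + 1; against b2: 1p + 4(1−p) = −3p + 4.
Setting these equal: 5p + 1 = −3p + 4 ⇒ 8p = 3 ⇒ p = 3/8, and the value is (5)·(3/8) + 1 = 23/8.
For Player II: with q = P(b1), equating A's and B's payoffs gives 5q + 1 = −3q + 4 ⇒ q = 3/8.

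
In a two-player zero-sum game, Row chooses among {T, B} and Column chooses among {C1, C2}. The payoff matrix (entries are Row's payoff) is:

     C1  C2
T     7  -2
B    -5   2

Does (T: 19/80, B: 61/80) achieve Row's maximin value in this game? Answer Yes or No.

No

Against C1 this mix gives (19/80)·7 + (61/80)·(-5) = -43/20.
Against C2 this mix gives (19/80)·(-2) + (61/80)·2 = 21/20.
Column will play C1, holding Row to -43/20. Shifting weight toward the row that does better against C1 would raise this floor (the equalizing mix achieves 1/4 against both C1 and C2), so the proposed strategy is not optimal.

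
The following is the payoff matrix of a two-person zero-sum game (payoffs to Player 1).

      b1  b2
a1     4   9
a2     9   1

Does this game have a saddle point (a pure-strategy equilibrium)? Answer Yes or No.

Row minima: a1 → 4, a2 → 1; maximin = 4.
Column maxima: b1 → 9, b2 → 9; minimax = 9.
4 ≠ 9, so no pure-strategy equilibrium exists.

No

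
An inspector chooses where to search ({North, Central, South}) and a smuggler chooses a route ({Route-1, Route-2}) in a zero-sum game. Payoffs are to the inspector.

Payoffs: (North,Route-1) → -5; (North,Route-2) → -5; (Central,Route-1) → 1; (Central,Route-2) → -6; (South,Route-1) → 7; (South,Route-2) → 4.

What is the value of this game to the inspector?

Row minima: North → -5, Central → -6, South → 4; maximin = 4.
Column maxima: Route-1 → 7, Route-2 → 4; minimax = 4.
Since maximin = minimax = 4, there is a saddle point and the value is 4.

4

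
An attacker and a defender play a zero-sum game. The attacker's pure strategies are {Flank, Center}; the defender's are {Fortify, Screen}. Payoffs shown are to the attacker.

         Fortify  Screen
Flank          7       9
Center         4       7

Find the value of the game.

Row minima: Flank → 7, Center → 4; maximin = 7.
Column maxima: Fortify → 7, Screen → 9; minimax = 7.
Since maximin = minimax = 7, there is a saddle point and the value is 7.

7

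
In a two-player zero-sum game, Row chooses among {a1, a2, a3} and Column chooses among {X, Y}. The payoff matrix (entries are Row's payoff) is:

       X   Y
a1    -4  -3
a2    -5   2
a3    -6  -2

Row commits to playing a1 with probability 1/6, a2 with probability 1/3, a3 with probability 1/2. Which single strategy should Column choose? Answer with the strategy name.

X

If Column plays X, Row's expected payoff is (1/6)·(-4) + (1/3)·(-5) + (1/2)·(-6) = -16/3.
If Column plays Y, Row's expected payoff is (1/6)·(-3) + (1/3)·2 + (1/2)·(-2) = -5/6.
Column minimizes Row's payoff; the smallest is -16/3, so the best response is X.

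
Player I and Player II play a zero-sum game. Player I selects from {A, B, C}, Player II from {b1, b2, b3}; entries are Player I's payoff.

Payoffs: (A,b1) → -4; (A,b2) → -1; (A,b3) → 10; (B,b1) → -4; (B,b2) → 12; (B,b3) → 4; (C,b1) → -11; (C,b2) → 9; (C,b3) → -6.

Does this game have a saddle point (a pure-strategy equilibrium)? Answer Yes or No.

Row minima: A → -4, B → -4, C → -11; maximin = -4.
Column maxima: b1 → -4, b2 → 12, b3 → 10; minimax = -4.
maximin = minimax = -4, so a saddle point exists.

Yes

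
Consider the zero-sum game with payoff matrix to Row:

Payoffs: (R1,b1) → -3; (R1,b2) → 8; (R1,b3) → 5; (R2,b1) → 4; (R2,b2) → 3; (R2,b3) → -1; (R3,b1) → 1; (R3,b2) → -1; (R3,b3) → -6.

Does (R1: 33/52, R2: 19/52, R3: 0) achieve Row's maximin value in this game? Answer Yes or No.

Against b1 this mix gives (33/52)·(-3) + (19/52)·4 = -23/52.
Against b2 this mix gives (33/52)·8 + (19/52)·3 = 321/52.
Against b3 this mix gives (33/52)·5 + (19/52)·(-1) = 73/26.
Column will play b1, holding Row to -23/52. Shifting weight toward the row that does better against b1 would raise this floor (the equalizing mix achieves 17/13 against both b1 and b3), so the proposed strategy is not optimal.

No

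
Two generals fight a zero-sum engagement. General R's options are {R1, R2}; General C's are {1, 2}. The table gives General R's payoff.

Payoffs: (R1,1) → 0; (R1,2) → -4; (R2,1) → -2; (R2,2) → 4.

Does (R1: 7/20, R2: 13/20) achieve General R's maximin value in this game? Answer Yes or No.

No

Against 1 this mix gives (7/20)·0 + (13/20)·(-2) = -13/10.
Against 2 this mix gives (7/20)·(-4) + (13/20)·4 = 6/5.
General C will play 1, holding General R to -13/10. Shifting weight toward the row that does better against 1 would raise this floor (the equalizing mix achieves -4/5 against both 1 and 2), so the proposed strategy is not optimal.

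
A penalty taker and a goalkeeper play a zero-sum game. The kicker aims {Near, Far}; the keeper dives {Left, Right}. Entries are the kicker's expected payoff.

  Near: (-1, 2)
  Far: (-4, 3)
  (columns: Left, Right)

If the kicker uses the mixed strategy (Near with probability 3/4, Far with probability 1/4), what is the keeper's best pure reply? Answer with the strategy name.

If the keeper plays Left, the kicker's expected payoff is (3/4)·(-1) + (1/4)·(-4) = -7/4.
If the keeper plays Right, the kicker's expected payoff is (3/4)·2 + (1/4)·3 = 9/4.
The keeper minimizes the kicker's payoff; the smallest is -7/4, so the best response is Left.

Left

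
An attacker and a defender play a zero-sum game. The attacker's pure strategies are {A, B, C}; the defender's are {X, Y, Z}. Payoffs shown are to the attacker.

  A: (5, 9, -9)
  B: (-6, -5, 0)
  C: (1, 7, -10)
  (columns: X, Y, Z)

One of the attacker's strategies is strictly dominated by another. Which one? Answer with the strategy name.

C

A gives a strictly higher payoff than C against every column: 5 > 1, 9 > 7, -9 > -10.
So C is strictly dominated and the attacker never plays it.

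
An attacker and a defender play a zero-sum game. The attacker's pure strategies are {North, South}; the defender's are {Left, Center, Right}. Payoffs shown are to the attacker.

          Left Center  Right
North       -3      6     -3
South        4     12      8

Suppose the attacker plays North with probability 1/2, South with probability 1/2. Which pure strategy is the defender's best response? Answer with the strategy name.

Left

If the defender plays Left, the attacker's expected payoff is (1/2)·(-3) + (1/2)·4 = 1/2.
If the defender plays Center, the attacker's expected payoff is (1/2)·6 + (1/2)·12 = 9.
If the defender plays Right, the attacker's expected payoff is (1/2)·(-3) + (1/2)·8 = 5/2.
The defender minimizes the attacker's payoff; the smallest is 1/2, so the best response is Left.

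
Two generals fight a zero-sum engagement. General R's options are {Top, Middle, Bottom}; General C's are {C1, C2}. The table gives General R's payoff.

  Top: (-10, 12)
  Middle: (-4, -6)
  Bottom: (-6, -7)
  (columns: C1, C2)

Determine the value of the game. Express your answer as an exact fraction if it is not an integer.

-9/2

Row minima: Top → -10, Middle → -6, Bottom → -7; maximin = -6.
Column maxima: C1 → -4, C2 → 12; minimax = -4.
-6 ≠ -4, so there is no saddle point; optimal play is mixed.
Bottom is strictly dominated by Middle, so General R never plays it.
On the remaining 2×2 (Top, Middle vs C1, C2):
Let General R play Top with probability p. Expected payoff against C1: (-10)p + (-4)(1−p) = −6p − 4; against C2: 12p + (-6)(1−p) = 18p − 6.
Setting these equal: −6p − 4 = 18p − 6 ⇒ −24p = -2 ⇒ p = 1/12, and the value is (-6)·(1/12) − 4 = -9/2.
For General C: with q = P(C1), equating Top's and Middle's payoffs gives −22q + 12 = 2q − 6 ⇒ q = 3/4.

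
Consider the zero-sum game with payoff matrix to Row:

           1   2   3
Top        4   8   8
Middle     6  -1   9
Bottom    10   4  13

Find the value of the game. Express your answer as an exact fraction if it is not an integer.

32/5

Row minima: Top → 4, Middle → -1, Bottom → 4; maximin = 4.
Column maxima: 1 → 10, 2 → 8, 3 → 13; minimax = 8.
4 ≠ 8, so there is no saddle point; optimal play is mixed.
Middle is strictly dominated by Bottom, so Row never plays it.
3 is strictly dominated by 1 (it gives Row strictly more in every row), so Column never plays it.
On the remaining 2×2 (Top, Bottom vs 1, 2):
Let Row play Top with probability p. Expected payoff against 1: 4p + 10(1−p) = −6p + 10; against 2: 8p + 4(1−p) = 4p + 4.
Setting these equal: −6p + 10 = 4p + 4 ⇒ −10p = -6 ⇒ p = 3/5, and the value is (-6)·(3/5) + 10 = 32/5.
For Column: with q = P(1), equating Top's and Bottom's payoffs gives −4q + 8 = 6q + 4 ⇒ q = 2/5.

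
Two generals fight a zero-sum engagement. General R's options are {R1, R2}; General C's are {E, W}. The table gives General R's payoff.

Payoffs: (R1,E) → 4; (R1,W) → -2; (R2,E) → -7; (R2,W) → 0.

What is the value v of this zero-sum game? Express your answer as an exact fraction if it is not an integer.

Row minima: R1 → -2, R2 → -7; maximin = -2.
Column maxima: E → 4, W → 0; minimax = 0.
-2 ≠ 0, so there is no saddle point; optimal play is mixed.
Let General R play R1 with probability p. Expected payoff against E: 4p + (-7)(1−p) = 11p − 7; against W: (-2)p + 0(1−p) = −2p.
Setting these equal: 11p − 7 = −2p ⇒ 13p = 7 ⇒ p = 7/13, and the value is (11)·(7/13) − 7 = -14/13.
For General C: with q = P(E), equating R1's and R2's payoffs gives 6q − 2 = −7q ⇒ q = 2/13.

-14/13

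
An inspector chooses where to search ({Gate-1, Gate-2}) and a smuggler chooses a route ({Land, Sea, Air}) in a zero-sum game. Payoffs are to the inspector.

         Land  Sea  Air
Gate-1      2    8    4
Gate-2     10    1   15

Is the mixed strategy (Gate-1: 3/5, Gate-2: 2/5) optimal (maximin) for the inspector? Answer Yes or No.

Against Land this mix gives (3/5)·2 + (2/5)·10 = 26/5.
Against Sea this mix gives (3/5)·8 + (2/5)·1 = 26/5.
Against Air this mix gives (3/5)·4 + (2/5)·15 = 42/5.
All of the smuggler's active replies (Land, Sea) yield 26/5, and no column does worse for the inspector. The mix makes the smuggler indifferent and guarantees 26/5, so it is optimal.

Yes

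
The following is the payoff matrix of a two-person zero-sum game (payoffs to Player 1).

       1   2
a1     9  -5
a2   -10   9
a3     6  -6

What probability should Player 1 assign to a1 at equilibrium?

Row minima: a1 → -5, a2 → -10, a3 → -6; maximin = -5.
Column maxima: 1 → 9, 2 → 9; minimax = 9.
-5 ≠ 9, so there is no saddle point; optimal play is mixed.
a3 is strictly dominated by a1, so Player 1 never plays it.
On the remaining 2×2 (a1, a2 vs 1, 2):
Let Player 1 play a1 with probability p. Expected payoff against 1: 9p + (-10)(1−p) = 19p − 10; against 2: (-5)p + 9(1−p) = −14p + 9.
Setting these equal: 19p − 10 = −14p + 9 ⇒ 33p = 19 ⇒ p = 19/33, and the value is (19)·(19/33) − 10 = 31/33.
For Player 2: with q = P(1), equating a1's and a2's payoffs gives 14q − 5 = −19q + 9 ⇒ q = 14/33.

19/33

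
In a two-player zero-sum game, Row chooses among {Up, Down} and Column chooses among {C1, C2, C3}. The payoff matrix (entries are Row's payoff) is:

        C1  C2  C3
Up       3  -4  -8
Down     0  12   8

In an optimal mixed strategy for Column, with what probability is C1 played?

Row minima: Up → -8, Down → 0; maximin = 0.
Column maxima: C1 → 3, C2 → 12, C3 → 8; minimax = 3.
0 ≠ 3, so there is no saddle point; optimal play is mixed.
C2 is strictly dominated by C3 (it gives Row strictly more in every row), so Column never plays it.
On the remaining 2×2 (Up, Down vs C1, C3):
Let Row play Up with probability p. Expected payoff against C1: 3p + 0(1−p) = 3p; against C3: (-8)p + 8(1−p) = −16p + 8.
Setting these equal: 3p = −16p + 8 ⇒ 19p = 8 ⇒ p = 8/19, and the value is (3)·(8/19) = 24/19.
For Column: with q = P(C1), equating Up's and Down's payoffs gives 11q − 8 = −8q + 8 ⇒ q = 16/19.

16/19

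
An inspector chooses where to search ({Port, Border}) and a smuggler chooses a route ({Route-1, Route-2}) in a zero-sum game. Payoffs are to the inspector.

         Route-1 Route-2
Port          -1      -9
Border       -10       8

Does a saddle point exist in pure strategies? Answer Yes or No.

Row minima: Port → -9, Border → -10; maximin = -9.
Column maxima: Route-1 → -1, Route-2 → 8; minimax = -1.
-9 ≠ -1, so no pure-strategy equilibrium exists.

No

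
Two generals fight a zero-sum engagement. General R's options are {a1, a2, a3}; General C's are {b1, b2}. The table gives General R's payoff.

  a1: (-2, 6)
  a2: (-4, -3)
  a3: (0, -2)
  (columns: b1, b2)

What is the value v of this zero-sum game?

-2/5

Row minima: a1 → -2, a2 → -4, a3 → -2; maximin = -2.
Column maxima: b1 → 0, b2 → 6; minimax = 0.
-2 ≠ 0, so there is no saddle point; optimal play is mixed.
a2 is strictly dominated by a1, so General R never plays it.
On the remaining 2×2 (a1, a3 vs b1, b2):
Let General R play a1 with probability p. Expected payoff against b1: (-2)p + 0(1−p) = −2p; against b2: 6p + (-2)(1−p) = 8p − 2.
Setting these equal: −2p = 8p − 2 ⇒ −10p = -2 ⇒ p = 1/5, and the value is (-2)·(1/5) = -2/5.
For General C: with q = P(b1), equating a1's and a3's payoffs gives −8q + 6 = 2q − 2 ⇒ q = 4/5.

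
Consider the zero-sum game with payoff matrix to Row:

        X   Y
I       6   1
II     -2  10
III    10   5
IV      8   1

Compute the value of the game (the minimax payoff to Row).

110/17

Row minima: I → 1, II → -2, III → 5, IV → 1; maximin = 5.
Column maxima: X → 10, Y → 10; minimax = 10.
5 ≠ 10, so there is no saddle point; optimal play is mixed.
I is strictly dominated by III, so Row never plays it.
IV is strictly dominated by III, so Row never plays it.
On the remaining 2×2 (II, III vs X, Y):
Let Row play II with probability p. Expected payoff against X: (-2)p + 10(1−p) = −12p + 10; against Y: 10p + 5(1−p) = 5p + 5.
Setting these equal: −12p + 10 = 5p + 5 ⇒ −17p = -5 ⇒ p = 5/17, and the value is (-12)·(5/17) + 10 = 110/17.
For Column: with q = P(X), equating II's and III's payoffs gives −12q + 10 = 5q + 5 ⇒ q = 5/17.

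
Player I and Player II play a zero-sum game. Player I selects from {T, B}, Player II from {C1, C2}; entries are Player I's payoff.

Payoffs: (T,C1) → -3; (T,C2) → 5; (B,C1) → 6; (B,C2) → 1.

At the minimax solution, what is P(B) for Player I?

Row minima: T → -3, B → 1; maximin = 1.
Column maxima: C1 → 6, C2 → 5; minimax = 5.
1 ≠ 5, so there is no saddle point; optimal play is mixed.
Let Player I play T with probability p. Expected payoff against C1: (-3)p + 6(1−p) = −9p + 6; against C2: 5p + 1(1−p) = 4p + 1.
Setting these equal: −9p + 6 = 4p + 1 ⇒ −13p = -5 ⇒ p = 5/13, and the value is (-9)·(5/13) + 6 = 33/13.
For Player II: with q = P(C1), equating T's and B's payoffs gives −8q + 5 = 5q + 1 ⇒ q = 4/13.

8/13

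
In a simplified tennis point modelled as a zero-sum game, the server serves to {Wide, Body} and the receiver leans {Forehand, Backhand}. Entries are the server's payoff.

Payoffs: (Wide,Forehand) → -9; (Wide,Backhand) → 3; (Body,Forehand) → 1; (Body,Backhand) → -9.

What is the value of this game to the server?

-39/11

Row minima: Wide → -9, Body → -9; maximin = -9.
Column maxima: Forehand → 1, Backhand → 3; minimax = 1.
-9 ≠ 1, so there is no saddle point; optimal play is mixed.
Let the server play Wide with probability p. Expected payoff against Forehand: (-9)p + 1(1−p) = −10p + 1; against Backhand: 3p + (-9)(1−p) = 12p − 9.
Setting these equal: −10p + 1 = 12p − 9 ⇒ −22p = -10 ⇒ p = 5/11, and the value is (-10)·(5/11) + 1 = -39/11.
For the receiver: with q = P(Forehand), equating Wide's and Body's payoffs gives −12q + 3 = 10q − 9 ⇒ q = 6/11.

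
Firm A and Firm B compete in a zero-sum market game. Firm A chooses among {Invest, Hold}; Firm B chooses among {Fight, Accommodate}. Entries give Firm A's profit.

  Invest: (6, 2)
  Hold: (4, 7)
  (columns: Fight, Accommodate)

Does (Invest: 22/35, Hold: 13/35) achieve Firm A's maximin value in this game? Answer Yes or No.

Against Fight this mix gives (22/35)·6 + (13/35)·4 = 184/35.
Against Accommodate this mix gives (22/35)·2 + (13/35)·7 = 27/7.
Firm B will play Accommodate, holding Firm A to 27/7. Shifting weight toward the row that does better against Accommodate would raise this floor (the equalizing mix achieves 34/7 against both Accommodate and Fight), so the proposed strategy is not optimal.

No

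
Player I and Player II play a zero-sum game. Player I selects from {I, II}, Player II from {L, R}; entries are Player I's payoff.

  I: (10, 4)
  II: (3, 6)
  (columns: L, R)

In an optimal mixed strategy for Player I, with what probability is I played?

1/3

Row minima: I → 4, II → 3; maximin = 4.
Column maxima: L → 10, R → 6; minimax = 6.
4 ≠ 6, so there is no saddle point; optimal play is mixed.
Let Player I play I with probability p. Expected payoff against L: 10p + 3(1−p) = 7p + 3; against R: 4p + 6(1−p) = −2p + 6.
Setting these equal: 7p + 3 = −2p + 6 ⇒ 9p = 3 ⇒ p = 1/3, and the value is (7)·(1/3) + 3 = 16/3.
For Player II: with q = P(L), equating I's and II's payoffs gives 6q + 4 = −3q + 6 ⇒ q = 2/9.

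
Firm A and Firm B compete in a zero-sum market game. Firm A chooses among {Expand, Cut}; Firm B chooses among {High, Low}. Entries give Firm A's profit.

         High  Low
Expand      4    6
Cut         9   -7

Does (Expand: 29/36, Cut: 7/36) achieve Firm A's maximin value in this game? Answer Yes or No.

Against High this mix gives (29/36)·4 + (7/36)·9 = 179/36.
Against Low this mix gives (29/36)·6 + (7/36)·(-7) = 125/36.
Firm B will play Low, holding Firm A to 125/36. Shifting weight toward the row that does better against Low would raise this floor (the equalizing mix achieves 41/9 against both Low and High), so the proposed strategy is not optimal.

No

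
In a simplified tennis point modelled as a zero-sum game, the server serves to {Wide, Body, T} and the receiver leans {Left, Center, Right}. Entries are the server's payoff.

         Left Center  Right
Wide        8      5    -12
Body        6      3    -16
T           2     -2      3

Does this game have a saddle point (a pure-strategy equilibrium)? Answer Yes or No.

No

Row minima: Wide → -12, Body → -16, T → -2; maximin = -2.
Column maxima: Left → 8, Center → 5, Right → 3; minimax = 3.
-2 ≠ 3, so no pure-strategy equilibrium exists.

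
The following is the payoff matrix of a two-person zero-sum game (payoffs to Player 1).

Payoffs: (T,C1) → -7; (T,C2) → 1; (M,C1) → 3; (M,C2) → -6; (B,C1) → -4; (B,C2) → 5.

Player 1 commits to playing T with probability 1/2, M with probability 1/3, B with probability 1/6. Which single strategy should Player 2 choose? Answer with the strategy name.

C1

If Player 2 plays C1, Player 1's expected payoff is (1/2)·(-7) + (1/3)·3 + (1/6)·(-4) = -19/6.
If Player 2 plays C2, Player 1's expected payoff is (1/2)·1 + (1/3)·(-6) + (1/6)·5 = -2/3.
Player 2 minimizes Player 1's payoff; the smallest is -19/6, so the best response is C1.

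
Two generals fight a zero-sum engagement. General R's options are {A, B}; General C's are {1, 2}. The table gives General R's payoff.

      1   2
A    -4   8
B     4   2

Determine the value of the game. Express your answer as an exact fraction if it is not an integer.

20/7

Row minima: A → -4, B → 2; maximin = 2.
Column maxima: 1 → 4, 2 → 8; minimax = 4.
2 ≠ 4, so there is no saddle point; optimal play is mixed.
Let General R play A with probability p. Expected payoff against 1: (-4)p + 4(1−p) = −8p + 4; against 2: 8p + 2(1−p) = 6p + 2.
Setting these equal: −8p + 4 = 6p + 2 ⇒ −14p = -2 ⇒ p = 1/7, and the value is (-8)·(1/7) + 4 = 20/7.
For General C: with q = P(1), equating A's and B's payoffs gives −12q + 8 = 2q + 2 ⇒ q = 3/7.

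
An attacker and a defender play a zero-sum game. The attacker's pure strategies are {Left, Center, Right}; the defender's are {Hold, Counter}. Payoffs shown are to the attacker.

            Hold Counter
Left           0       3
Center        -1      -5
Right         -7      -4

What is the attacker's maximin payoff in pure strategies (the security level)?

Row minima: Left → 0, Center → -5, Right → -7.
The best of these is 0.

0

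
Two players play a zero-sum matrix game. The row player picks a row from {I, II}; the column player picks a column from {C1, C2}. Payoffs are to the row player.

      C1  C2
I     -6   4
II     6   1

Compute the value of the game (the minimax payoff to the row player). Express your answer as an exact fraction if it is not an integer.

Row minima: I → -6, II → 1; maximin = 1.
Column maxima: C1 → 6, C2 → 4; minimax = 4.
1 ≠ 4, so there is no saddle point; optimal play is mixed.
Let the row player play I with probability p. Expected payoff against C1: (-6)p + 6(1−p) = −12p + 6; against C2: 4p + 1(1−p) = 3p + 1.
Setting these equal: −12p + 6 = 3p + 1 ⇒ −15p = -5 ⇒ p = 1/3, and the value is (-12)·(1/3) + 6 = 2.
For the column player: with q = P(C1), equating I's and II's payoffs gives −10q + 4 = 5q + 1 ⇒ q = 1/5.

2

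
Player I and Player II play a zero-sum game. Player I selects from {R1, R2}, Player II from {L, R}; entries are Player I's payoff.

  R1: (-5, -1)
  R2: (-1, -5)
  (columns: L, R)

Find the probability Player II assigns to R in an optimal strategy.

Row minima: R1 → -5, R2 → -5; maximin = -5.
Column maxima: L → -1, R → -1; minimax = -1.
-5 ≠ -1, so there is no saddle point; optimal play is mixed.
Let Player I play R1 with probability p. Expected payoff against L: (-5)p + (-1)(1−p) = −4p − 1; against R: (-1)p + (-5)(1−p) = 4p − 5.
Setting these equal: −4p − 1 = 4p − 5 ⇒ −8p = -4 ⇒ p = 1/2, and the value is (-4)·(1/2) − 1 = -3.
For Player II: with q = P(L), equating R1's and R2's payoffs gives −4q − 1 = 4q − 5 ⇒ q = 1/2.

1/2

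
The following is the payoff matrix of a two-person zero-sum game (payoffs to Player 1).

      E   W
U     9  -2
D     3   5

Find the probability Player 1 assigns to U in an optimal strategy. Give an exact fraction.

2/13

Row minima: U → -2, D → 3; maximin = 3.
Column maxima: E → 9, W → 5; minimax = 5.
3 ≠ 5, so there is no saddle point; optimal play is mixed.
Let Player 1 play U with probability p. Expected payoff against E: 9p + 3(1−p) = 6p + 3; against W: (-2)p + 5(1−p) = −7p + 5.
Setting these equal: 6p + 3 = −7p + 5 ⇒ 13p = 2 ⇒ p = 2/13, and the value is (6)·(2/13) + 3 = 51/13.
For Player 2: with q = P(E), equating U's and D's payoffs gives 11q − 2 = −2q + 5 ⇒ q = 7/13.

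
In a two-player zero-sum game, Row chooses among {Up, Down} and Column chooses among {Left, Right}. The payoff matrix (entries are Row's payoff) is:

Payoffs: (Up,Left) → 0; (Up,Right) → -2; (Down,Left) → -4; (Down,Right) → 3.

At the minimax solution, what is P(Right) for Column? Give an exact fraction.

Row minima: Up → -2, Down → -4; maximin = -2.
Column maxima: Left → 0, Right → 3; minimax = 0.
-2 ≠ 0, so there is no saddle point; optimal play is mixed.
Let Row play Up with probability p. Expected payoff against Left: 0p + (-4)(1−p) = 4p − 4; against Right: (-2)p + 3(1−p) = −5p + 3.
Setting these equal: 4p − 4 = −5p + 3 ⇒ 9p = 7 ⇒ p = 7/9, and the value is (4)·(7/9) − 4 = -8/9.
For Column: with q = P(Left), equating Up's and Down's payoffs gives 2q − 2 = −7q + 3 ⇒ q = 5/9.

4/9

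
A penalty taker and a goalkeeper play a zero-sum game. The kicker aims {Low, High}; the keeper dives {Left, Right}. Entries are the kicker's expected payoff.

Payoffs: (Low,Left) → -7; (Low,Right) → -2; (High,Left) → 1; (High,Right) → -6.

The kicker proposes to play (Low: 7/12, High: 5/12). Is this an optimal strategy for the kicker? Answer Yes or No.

Yes

Against Left this mix gives (7/12)·(-7) + (5/12)·1 = -11/3.
Against Right this mix gives (7/12)·(-2) + (5/12)·(-6) = -11/3.
All of the keeper's active replies (Left, Right) yield -11/3, and no column does worse for the kicker. The mix makes the keeper indifferent and guarantees -11/3, so it is optimal.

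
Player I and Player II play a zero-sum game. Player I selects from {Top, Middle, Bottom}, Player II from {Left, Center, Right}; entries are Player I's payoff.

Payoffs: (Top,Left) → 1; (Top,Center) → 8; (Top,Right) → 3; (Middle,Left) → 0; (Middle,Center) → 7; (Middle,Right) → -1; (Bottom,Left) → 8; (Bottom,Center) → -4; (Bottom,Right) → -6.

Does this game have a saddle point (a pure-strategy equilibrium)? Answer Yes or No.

No

Row minima: Top → 1, Middle → -1, Bottom → -6; maximin = 1.
Column maxima: Left → 8, Center → 8, Right → 3; minimax = 3.
1 ≠ 3, so no pure-strategy equilibrium exists.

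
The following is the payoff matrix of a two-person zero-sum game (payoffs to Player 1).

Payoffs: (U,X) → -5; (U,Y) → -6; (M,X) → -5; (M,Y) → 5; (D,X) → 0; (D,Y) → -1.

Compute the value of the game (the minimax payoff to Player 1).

Row minima: U → -6, M → -5, D → -1; maximin = -1.
Column maxima: X → 0, Y → 5; minimax = 0.
-1 ≠ 0, so there is no saddle point; optimal play is mixed.
U is strictly dominated by D, so Player 1 never plays it.
On the remaining 2×2 (M, D vs X, Y):
Let Player 1 play M with probability p. Expected payoff against X: (-5)p + 0(1−p) = −5p; against Y: 5p + (-1)(1−p) = 6p − 1.
Setting these equal: −5p = 6p − 1 ⇒ −11p = -1 ⇒ p = 1/11, and the value is (-5)·(1/11) = -5/11.
For Player 2: with q = P(X), equating M's and D's payoffs gives −10q + 5 = q − 1 ⇒ q = 6/11.

-5/11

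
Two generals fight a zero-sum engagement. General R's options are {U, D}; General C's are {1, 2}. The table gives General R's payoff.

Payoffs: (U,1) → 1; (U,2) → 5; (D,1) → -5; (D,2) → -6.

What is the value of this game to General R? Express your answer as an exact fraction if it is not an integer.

1

Row minima: U → 1, D → -6; maximin = 1.
Column maxima: 1 → 1, 2 → 5; minimax = 1.
Since maximin = minimax = 1, there is a saddle point and the value is 1.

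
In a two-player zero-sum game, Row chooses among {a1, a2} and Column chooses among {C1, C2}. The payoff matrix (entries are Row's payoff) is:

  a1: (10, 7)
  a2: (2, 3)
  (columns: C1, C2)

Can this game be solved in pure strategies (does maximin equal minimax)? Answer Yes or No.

Row minima: a1 → 7, a2 → 2; maximin = 7.
Column maxima: C1 → 10, C2 → 7; minimax = 7.
maximin = minimax = 7, so a saddle point exists.

Yes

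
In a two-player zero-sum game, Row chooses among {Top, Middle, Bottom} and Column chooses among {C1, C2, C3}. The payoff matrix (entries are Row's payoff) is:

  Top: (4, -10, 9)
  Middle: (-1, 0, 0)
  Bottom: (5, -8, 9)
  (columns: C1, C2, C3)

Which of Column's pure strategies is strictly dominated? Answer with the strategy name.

C1 holds Row's payoff strictly below C3 in every row: 4 < 9, -1 < 0, 5 < 9.
So C3 is strictly dominated for Column.

C3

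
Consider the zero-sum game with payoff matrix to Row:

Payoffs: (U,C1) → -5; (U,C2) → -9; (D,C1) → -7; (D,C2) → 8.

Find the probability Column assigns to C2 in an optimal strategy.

Row minima: U → -9, D → -7; maximin = -7.
Column maxima: C1 → -5, C2 → 8; minimax = -5.
-7 ≠ -5, so there is no saddle point; optimal play is mixed.
Let Row play U with probability p. Expected payoff against C1: (-5)p + (-7)(1−p) = 2p − 7; against C2: (-9)p + 8(1−p) = −17p + 8.
Setting these equal: 2p − 7 = −17p + 8 ⇒ 19p = 15 ⇒ p = 15/19, and the value is (2)·(15/19) − 7 = -103/19.
For Column: with q = P(C1), equating U's and D's payoffs gives 4q − 9 = −15q + 8 ⇒ q = 17/19.

2/19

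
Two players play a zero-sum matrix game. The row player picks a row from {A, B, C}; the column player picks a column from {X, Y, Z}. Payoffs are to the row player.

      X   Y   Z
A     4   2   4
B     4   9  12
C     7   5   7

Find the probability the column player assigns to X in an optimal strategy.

Row minima: A → 2, B → 4, C → 5; maximin = 5.
Column maxima: X → 7, Y → 9, Z → 12; minimax = 7.
5 ≠ 7, so there is no saddle point; optimal play is mixed.
A is strictly dominated by C, so the row player never plays it.
Z is strictly dominated by Y (it gives the row player strictly more in every row), so the column player never plays it.
On the remaining 2×2 (B, C vs X, Y):
Let the row player play B with probability p. Expected payoff against X: 4p + 7(1−p) = −3p + 7; against Y: 9p + 5(1−p) = 4p + 5.
Setting these equal: −3p + 7 = 4p + 5 ⇒ −7p = -2 ⇒ p = 2/7, and the value is (-3)·(2/7) + 7 = 43/7.
For the column player: with q = P(X), equating B's and C's payoffs gives −5q + 9 = 2q + 5 ⇒ q = 4/7.

4/7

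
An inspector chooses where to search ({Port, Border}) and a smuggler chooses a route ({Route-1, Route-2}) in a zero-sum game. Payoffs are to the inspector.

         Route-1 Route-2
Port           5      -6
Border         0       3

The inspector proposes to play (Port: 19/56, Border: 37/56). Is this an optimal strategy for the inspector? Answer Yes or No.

No

Against Route-1 this mix gives (19/56)·5 + (37/56)·0 = 95/56.
Against Route-2 this mix gives (19/56)·(-6) + (37/56)·3 = -3/56.
The smuggler will play Route-2, holding the inspector to -3/56. Shifting weight toward the row that does better against Route-2 would raise this floor (the equalizing mix achieves 15/14 against both Route-2 and Route-1), so the proposed strategy is not optimal.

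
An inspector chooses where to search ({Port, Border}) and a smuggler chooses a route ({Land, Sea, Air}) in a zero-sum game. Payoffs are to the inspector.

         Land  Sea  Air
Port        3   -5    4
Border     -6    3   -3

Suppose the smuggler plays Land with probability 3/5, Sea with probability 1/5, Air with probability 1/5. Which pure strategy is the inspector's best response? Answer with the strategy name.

Port

Expected payoff of Port: (3/5)·3 + (1/5)·(-5) + (1/5)·4 = 8/5.
Expected payoff of Border: (3/5)·(-6) + (1/5)·3 + (1/5)·(-3) = -18/5.
The largest is 8/5, so the inspector's best response is Port.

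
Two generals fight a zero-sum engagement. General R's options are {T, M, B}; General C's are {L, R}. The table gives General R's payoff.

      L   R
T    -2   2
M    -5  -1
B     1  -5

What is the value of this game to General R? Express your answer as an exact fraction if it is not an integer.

-4/5

Row minima: T → -2, M → -5, B → -5; maximin = -2.
Column maxima: L → 1, R → 2; minimax = 1.
-2 ≠ 1, so there is no saddle point; optimal play is mixed.
M is strictly dominated by T, so General R never plays it.
On the remaining 2×2 (T, B vs L, R):
Let General R play T with probability p. Expected payoff against L: (-2)p + 1(1−p) = −3p + 1; against R: 2p + (-5)(1−p) = 7p − 5.
Setting these equal: −3p + 1 = 7p − 5 ⇒ −10p = -6 ⇒ p = 3/5, and the value is (-3)·(3/5) + 1 = -4/5.
For General C: with q = P(L), equating T's and B's payoffs gives −4q + 2 = 6q − 5 ⇒ q = 7/10.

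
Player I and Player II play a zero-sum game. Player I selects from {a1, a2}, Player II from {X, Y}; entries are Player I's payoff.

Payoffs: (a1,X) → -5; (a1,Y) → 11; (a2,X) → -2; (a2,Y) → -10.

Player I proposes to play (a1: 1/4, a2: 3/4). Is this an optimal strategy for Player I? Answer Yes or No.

No

Against X this mix gives (1/4)·(-5) + (3/4)·(-2) = -11/4.
Against Y this mix gives (1/4)·11 + (3/4)·(-10) = -19/4.
Player II will play Y, holding Player I to -19/4. Shifting weight toward the row that does better against Y would raise this floor (the equalizing mix achieves -3 against both Y and X), so the proposed strategy is not optimal.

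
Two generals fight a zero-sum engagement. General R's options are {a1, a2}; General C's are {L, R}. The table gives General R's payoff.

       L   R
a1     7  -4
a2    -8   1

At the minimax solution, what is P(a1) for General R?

9/20

Row minima: a1 → -4, a2 → -8; maximin = -4.
Column maxima: L → 7, R → 1; minimax = 1.
-4 ≠ 1, so there is no saddle point; optimal play is mixed.
Let General R play a1 with probability p. Expected payoff against L: 7p + (-8)(1−p) = 15p − 8; against R: (-4)p + 1(1−p) = −5p + 1.
Setting these equal: 15p − 8 = −5p + 1 ⇒ 20p = 9 ⇒ p = 9/20, and the value is (15)·(9/20) − 8 = -5/4.
For General C: with q = P(L), equating a1's and a2's payoffs gives 11q − 4 = −9q + 1 ⇒ q = 1/4.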